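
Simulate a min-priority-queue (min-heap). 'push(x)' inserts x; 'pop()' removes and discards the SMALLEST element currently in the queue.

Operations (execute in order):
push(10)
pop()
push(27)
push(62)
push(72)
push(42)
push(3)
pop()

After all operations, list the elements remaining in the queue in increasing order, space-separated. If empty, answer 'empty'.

push(10): heap contents = [10]
pop() → 10: heap contents = []
push(27): heap contents = [27]
push(62): heap contents = [27, 62]
push(72): heap contents = [27, 62, 72]
push(42): heap contents = [27, 42, 62, 72]
push(3): heap contents = [3, 27, 42, 62, 72]
pop() → 3: heap contents = [27, 42, 62, 72]

Answer: 27 42 62 72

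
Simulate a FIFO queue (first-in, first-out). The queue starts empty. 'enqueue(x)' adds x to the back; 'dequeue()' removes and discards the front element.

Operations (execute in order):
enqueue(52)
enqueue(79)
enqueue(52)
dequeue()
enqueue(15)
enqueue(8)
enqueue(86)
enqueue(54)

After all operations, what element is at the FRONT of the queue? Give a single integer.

enqueue(52): queue = [52]
enqueue(79): queue = [52, 79]
enqueue(52): queue = [52, 79, 52]
dequeue(): queue = [79, 52]
enqueue(15): queue = [79, 52, 15]
enqueue(8): queue = [79, 52, 15, 8]
enqueue(86): queue = [79, 52, 15, 8, 86]
enqueue(54): queue = [79, 52, 15, 8, 86, 54]

Answer: 79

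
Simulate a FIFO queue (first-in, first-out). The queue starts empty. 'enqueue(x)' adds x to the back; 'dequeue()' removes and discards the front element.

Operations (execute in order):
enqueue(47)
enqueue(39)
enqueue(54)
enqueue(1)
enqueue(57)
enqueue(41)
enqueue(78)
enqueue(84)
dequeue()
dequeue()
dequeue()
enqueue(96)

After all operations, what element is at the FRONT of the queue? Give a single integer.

enqueue(47): queue = [47]
enqueue(39): queue = [47, 39]
enqueue(54): queue = [47, 39, 54]
enqueue(1): queue = [47, 39, 54, 1]
enqueue(57): queue = [47, 39, 54, 1, 57]
enqueue(41): queue = [47, 39, 54, 1, 57, 41]
enqueue(78): queue = [47, 39, 54, 1, 57, 41, 78]
enqueue(84): queue = [47, 39, 54, 1, 57, 41, 78, 84]
dequeue(): queue = [39, 54, 1, 57, 41, 78, 84]
dequeue(): queue = [54, 1, 57, 41, 78, 84]
dequeue(): queue = [1, 57, 41, 78, 84]
enqueue(96): queue = [1, 57, 41, 78, 84, 96]

Answer: 1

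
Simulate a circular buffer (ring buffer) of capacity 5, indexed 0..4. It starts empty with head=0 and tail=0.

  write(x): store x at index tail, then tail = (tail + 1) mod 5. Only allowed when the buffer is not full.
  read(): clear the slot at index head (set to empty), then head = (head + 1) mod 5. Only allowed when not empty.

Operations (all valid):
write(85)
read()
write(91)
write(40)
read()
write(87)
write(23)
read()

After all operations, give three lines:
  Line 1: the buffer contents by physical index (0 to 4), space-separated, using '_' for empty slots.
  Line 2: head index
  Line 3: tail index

Answer: _ _ _ 87 23
3
0

Derivation:
write(85): buf=[85 _ _ _ _], head=0, tail=1, size=1
read(): buf=[_ _ _ _ _], head=1, tail=1, size=0
write(91): buf=[_ 91 _ _ _], head=1, tail=2, size=1
write(40): buf=[_ 91 40 _ _], head=1, tail=3, size=2
read(): buf=[_ _ 40 _ _], head=2, tail=3, size=1
write(87): buf=[_ _ 40 87 _], head=2, tail=4, size=2
write(23): buf=[_ _ 40 87 23], head=2, tail=0, size=3
read(): buf=[_ _ _ 87 23], head=3, tail=0, size=2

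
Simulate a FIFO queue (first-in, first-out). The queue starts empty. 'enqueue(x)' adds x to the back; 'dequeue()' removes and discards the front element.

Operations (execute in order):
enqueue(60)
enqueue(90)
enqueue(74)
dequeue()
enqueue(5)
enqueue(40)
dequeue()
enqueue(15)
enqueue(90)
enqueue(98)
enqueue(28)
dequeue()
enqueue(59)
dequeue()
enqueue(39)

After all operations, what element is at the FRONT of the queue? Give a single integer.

Answer: 40

Derivation:
enqueue(60): queue = [60]
enqueue(90): queue = [60, 90]
enqueue(74): queue = [60, 90, 74]
dequeue(): queue = [90, 74]
enqueue(5): queue = [90, 74, 5]
enqueue(40): queue = [90, 74, 5, 40]
dequeue(): queue = [74, 5, 40]
enqueue(15): queue = [74, 5, 40, 15]
enqueue(90): queue = [74, 5, 40, 15, 90]
enqueue(98): queue = [74, 5, 40, 15, 90, 98]
enqueue(28): queue = [74, 5, 40, 15, 90, 98, 28]
dequeue(): queue = [5, 40, 15, 90, 98, 28]
enqueue(59): queue = [5, 40, 15, 90, 98, 28, 59]
dequeue(): queue = [40, 15, 90, 98, 28, 59]
enqueue(39): queue = [40, 15, 90, 98, 28, 59, 39]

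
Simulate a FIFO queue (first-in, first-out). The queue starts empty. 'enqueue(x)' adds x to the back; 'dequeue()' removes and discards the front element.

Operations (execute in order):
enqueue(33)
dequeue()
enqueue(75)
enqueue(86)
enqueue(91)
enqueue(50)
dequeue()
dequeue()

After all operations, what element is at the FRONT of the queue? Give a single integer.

enqueue(33): queue = [33]
dequeue(): queue = []
enqueue(75): queue = [75]
enqueue(86): queue = [75, 86]
enqueue(91): queue = [75, 86, 91]
enqueue(50): queue = [75, 86, 91, 50]
dequeue(): queue = [86, 91, 50]
dequeue(): queue = [91, 50]

Answer: 91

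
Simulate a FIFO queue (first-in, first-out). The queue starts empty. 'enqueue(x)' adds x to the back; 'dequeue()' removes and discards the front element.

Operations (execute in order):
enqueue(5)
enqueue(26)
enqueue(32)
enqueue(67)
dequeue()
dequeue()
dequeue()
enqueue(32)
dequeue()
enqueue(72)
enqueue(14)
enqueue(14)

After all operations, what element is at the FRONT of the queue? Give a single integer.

enqueue(5): queue = [5]
enqueue(26): queue = [5, 26]
enqueue(32): queue = [5, 26, 32]
enqueue(67): queue = [5, 26, 32, 67]
dequeue(): queue = [26, 32, 67]
dequeue(): queue = [32, 67]
dequeue(): queue = [67]
enqueue(32): queue = [67, 32]
dequeue(): queue = [32]
enqueue(72): queue = [32, 72]
enqueue(14): queue = [32, 72, 14]
enqueue(14): queue = [32, 72, 14, 14]

Answer: 32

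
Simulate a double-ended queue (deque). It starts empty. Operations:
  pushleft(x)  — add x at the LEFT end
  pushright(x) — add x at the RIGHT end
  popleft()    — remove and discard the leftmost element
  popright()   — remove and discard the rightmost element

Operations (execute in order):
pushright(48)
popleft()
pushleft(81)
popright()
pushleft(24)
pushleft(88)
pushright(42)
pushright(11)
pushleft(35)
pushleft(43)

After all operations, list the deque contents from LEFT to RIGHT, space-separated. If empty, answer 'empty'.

pushright(48): [48]
popleft(): []
pushleft(81): [81]
popright(): []
pushleft(24): [24]
pushleft(88): [88, 24]
pushright(42): [88, 24, 42]
pushright(11): [88, 24, 42, 11]
pushleft(35): [35, 88, 24, 42, 11]
pushleft(43): [43, 35, 88, 24, 42, 11]

Answer: 43 35 88 24 42 11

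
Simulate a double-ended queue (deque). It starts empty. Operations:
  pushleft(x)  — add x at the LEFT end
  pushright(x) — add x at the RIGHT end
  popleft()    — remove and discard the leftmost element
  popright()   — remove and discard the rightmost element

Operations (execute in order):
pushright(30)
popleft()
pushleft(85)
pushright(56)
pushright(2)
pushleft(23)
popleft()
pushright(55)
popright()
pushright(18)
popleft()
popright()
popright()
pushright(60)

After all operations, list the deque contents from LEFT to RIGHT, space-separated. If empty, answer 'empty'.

pushright(30): [30]
popleft(): []
pushleft(85): [85]
pushright(56): [85, 56]
pushright(2): [85, 56, 2]
pushleft(23): [23, 85, 56, 2]
popleft(): [85, 56, 2]
pushright(55): [85, 56, 2, 55]
popright(): [85, 56, 2]
pushright(18): [85, 56, 2, 18]
popleft(): [56, 2, 18]
popright(): [56, 2]
popright(): [56]
pushright(60): [56, 60]

Answer: 56 60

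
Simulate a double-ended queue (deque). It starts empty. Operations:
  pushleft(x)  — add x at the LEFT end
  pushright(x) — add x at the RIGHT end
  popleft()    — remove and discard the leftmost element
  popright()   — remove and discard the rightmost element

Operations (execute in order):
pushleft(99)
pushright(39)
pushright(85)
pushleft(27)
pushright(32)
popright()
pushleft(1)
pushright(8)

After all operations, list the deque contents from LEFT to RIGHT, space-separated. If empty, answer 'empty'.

pushleft(99): [99]
pushright(39): [99, 39]
pushright(85): [99, 39, 85]
pushleft(27): [27, 99, 39, 85]
pushright(32): [27, 99, 39, 85, 32]
popright(): [27, 99, 39, 85]
pushleft(1): [1, 27, 99, 39, 85]
pushright(8): [1, 27, 99, 39, 85, 8]

Answer: 1 27 99 39 85 8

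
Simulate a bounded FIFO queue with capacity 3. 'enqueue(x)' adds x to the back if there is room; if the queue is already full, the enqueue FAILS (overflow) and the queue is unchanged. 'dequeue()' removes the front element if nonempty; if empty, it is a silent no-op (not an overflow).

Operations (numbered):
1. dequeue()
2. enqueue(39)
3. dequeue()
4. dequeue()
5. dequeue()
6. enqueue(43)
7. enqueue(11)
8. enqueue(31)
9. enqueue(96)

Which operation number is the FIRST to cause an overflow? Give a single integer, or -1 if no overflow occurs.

1. dequeue(): empty, no-op, size=0
2. enqueue(39): size=1
3. dequeue(): size=0
4. dequeue(): empty, no-op, size=0
5. dequeue(): empty, no-op, size=0
6. enqueue(43): size=1
7. enqueue(11): size=2
8. enqueue(31): size=3
9. enqueue(96): size=3=cap → OVERFLOW (fail)

Answer: 9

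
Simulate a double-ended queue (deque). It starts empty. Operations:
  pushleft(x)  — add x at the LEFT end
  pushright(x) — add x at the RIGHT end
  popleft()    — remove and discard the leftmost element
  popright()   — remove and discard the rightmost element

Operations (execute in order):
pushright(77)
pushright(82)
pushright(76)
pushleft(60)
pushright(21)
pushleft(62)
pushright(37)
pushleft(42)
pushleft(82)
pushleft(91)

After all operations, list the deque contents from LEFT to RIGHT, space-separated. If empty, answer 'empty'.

Answer: 91 82 42 62 60 77 82 76 21 37

Derivation:
pushright(77): [77]
pushright(82): [77, 82]
pushright(76): [77, 82, 76]
pushleft(60): [60, 77, 82, 76]
pushright(21): [60, 77, 82, 76, 21]
pushleft(62): [62, 60, 77, 82, 76, 21]
pushright(37): [62, 60, 77, 82, 76, 21, 37]
pushleft(42): [42, 62, 60, 77, 82, 76, 21, 37]
pushleft(82): [82, 42, 62, 60, 77, 82, 76, 21, 37]
pushleft(91): [91, 82, 42, 62, 60, 77, 82, 76, 21, 37]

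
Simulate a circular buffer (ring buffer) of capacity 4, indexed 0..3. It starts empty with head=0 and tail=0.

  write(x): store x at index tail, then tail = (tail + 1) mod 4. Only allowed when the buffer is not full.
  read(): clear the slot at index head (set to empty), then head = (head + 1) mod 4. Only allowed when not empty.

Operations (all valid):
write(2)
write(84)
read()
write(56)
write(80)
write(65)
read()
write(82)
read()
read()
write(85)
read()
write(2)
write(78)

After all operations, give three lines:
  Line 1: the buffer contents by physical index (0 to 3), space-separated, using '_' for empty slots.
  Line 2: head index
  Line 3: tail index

Answer: 78 82 85 2
1
1

Derivation:
write(2): buf=[2 _ _ _], head=0, tail=1, size=1
write(84): buf=[2 84 _ _], head=0, tail=2, size=2
read(): buf=[_ 84 _ _], head=1, tail=2, size=1
write(56): buf=[_ 84 56 _], head=1, tail=3, size=2
write(80): buf=[_ 84 56 80], head=1, tail=0, size=3
write(65): buf=[65 84 56 80], head=1, tail=1, size=4
read(): buf=[65 _ 56 80], head=2, tail=1, size=3
write(82): buf=[65 82 56 80], head=2, tail=2, size=4
read(): buf=[65 82 _ 80], head=3, tail=2, size=3
read(): buf=[65 82 _ _], head=0, tail=2, size=2
write(85): buf=[65 82 85 _], head=0, tail=3, size=3
read(): buf=[_ 82 85 _], head=1, tail=3, size=2
write(2): buf=[_ 82 85 2], head=1, tail=0, size=3
write(78): buf=[78 82 85 2], head=1, tail=1, size=4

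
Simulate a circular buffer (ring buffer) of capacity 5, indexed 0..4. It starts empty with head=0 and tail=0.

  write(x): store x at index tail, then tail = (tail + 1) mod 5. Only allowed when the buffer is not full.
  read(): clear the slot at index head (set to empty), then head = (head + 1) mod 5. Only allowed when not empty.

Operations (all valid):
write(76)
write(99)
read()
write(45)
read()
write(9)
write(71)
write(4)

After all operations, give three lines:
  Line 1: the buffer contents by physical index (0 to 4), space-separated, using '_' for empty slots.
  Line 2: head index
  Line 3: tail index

Answer: 4 _ 45 9 71
2
1

Derivation:
write(76): buf=[76 _ _ _ _], head=0, tail=1, size=1
write(99): buf=[76 99 _ _ _], head=0, tail=2, size=2
read(): buf=[_ 99 _ _ _], head=1, tail=2, size=1
write(45): buf=[_ 99 45 _ _], head=1, tail=3, size=2
read(): buf=[_ _ 45 _ _], head=2, tail=3, size=1
write(9): buf=[_ _ 45 9 _], head=2, tail=4, size=2
write(71): buf=[_ _ 45 9 71], head=2, tail=0, size=3
write(4): buf=[4 _ 45 9 71], head=2, tail=1, size=4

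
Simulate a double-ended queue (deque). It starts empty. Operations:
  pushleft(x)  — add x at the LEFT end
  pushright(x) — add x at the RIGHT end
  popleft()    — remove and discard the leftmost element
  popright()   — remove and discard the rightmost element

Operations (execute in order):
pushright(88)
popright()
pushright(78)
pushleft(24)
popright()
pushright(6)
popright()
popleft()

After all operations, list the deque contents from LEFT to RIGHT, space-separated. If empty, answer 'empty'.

Answer: empty

Derivation:
pushright(88): [88]
popright(): []
pushright(78): [78]
pushleft(24): [24, 78]
popright(): [24]
pushright(6): [24, 6]
popright(): [24]
popleft(): []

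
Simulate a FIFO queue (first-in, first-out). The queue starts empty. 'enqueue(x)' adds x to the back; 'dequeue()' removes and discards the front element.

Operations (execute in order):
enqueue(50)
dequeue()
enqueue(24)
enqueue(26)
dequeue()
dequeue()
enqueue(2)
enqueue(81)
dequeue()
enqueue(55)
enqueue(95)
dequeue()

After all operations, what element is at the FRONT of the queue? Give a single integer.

enqueue(50): queue = [50]
dequeue(): queue = []
enqueue(24): queue = [24]
enqueue(26): queue = [24, 26]
dequeue(): queue = [26]
dequeue(): queue = []
enqueue(2): queue = [2]
enqueue(81): queue = [2, 81]
dequeue(): queue = [81]
enqueue(55): queue = [81, 55]
enqueue(95): queue = [81, 55, 95]
dequeue(): queue = [55, 95]

Answer: 55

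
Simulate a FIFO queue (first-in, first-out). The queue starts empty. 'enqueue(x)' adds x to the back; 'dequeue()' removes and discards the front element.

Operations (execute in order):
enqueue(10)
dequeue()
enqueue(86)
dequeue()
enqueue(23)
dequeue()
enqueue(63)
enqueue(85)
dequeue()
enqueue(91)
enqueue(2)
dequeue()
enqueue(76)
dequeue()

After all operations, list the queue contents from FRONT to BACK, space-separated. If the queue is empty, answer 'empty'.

enqueue(10): [10]
dequeue(): []
enqueue(86): [86]
dequeue(): []
enqueue(23): [23]
dequeue(): []
enqueue(63): [63]
enqueue(85): [63, 85]
dequeue(): [85]
enqueue(91): [85, 91]
enqueue(2): [85, 91, 2]
dequeue(): [91, 2]
enqueue(76): [91, 2, 76]
dequeue(): [2, 76]

Answer: 2 76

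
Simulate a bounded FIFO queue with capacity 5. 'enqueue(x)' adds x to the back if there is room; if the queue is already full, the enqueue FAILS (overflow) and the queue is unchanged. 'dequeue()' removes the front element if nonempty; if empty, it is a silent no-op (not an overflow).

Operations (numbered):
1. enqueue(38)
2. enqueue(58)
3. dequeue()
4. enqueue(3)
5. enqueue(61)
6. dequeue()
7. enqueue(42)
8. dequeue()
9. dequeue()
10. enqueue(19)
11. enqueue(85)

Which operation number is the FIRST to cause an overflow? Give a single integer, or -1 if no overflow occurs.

Answer: -1

Derivation:
1. enqueue(38): size=1
2. enqueue(58): size=2
3. dequeue(): size=1
4. enqueue(3): size=2
5. enqueue(61): size=3
6. dequeue(): size=2
7. enqueue(42): size=3
8. dequeue(): size=2
9. dequeue(): size=1
10. enqueue(19): size=2
11. enqueue(85): size=3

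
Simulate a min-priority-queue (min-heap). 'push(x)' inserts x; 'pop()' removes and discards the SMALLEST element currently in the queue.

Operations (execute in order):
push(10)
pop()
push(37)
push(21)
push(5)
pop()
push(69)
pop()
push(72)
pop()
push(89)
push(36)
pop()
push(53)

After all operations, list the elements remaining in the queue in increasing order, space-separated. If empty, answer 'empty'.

push(10): heap contents = [10]
pop() → 10: heap contents = []
push(37): heap contents = [37]
push(21): heap contents = [21, 37]
push(5): heap contents = [5, 21, 37]
pop() → 5: heap contents = [21, 37]
push(69): heap contents = [21, 37, 69]
pop() → 21: heap contents = [37, 69]
push(72): heap contents = [37, 69, 72]
pop() → 37: heap contents = [69, 72]
push(89): heap contents = [69, 72, 89]
push(36): heap contents = [36, 69, 72, 89]
pop() → 36: heap contents = [69, 72, 89]
push(53): heap contents = [53, 69, 72, 89]

Answer: 53 69 72 89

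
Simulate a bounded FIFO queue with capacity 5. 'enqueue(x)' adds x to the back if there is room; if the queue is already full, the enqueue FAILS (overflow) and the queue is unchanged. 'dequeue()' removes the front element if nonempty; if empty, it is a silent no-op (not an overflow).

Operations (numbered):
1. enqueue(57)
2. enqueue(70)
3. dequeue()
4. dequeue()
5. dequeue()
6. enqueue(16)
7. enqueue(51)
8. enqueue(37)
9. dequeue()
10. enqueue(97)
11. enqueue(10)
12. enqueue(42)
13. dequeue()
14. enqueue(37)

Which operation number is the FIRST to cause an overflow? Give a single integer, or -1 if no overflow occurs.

Answer: -1

Derivation:
1. enqueue(57): size=1
2. enqueue(70): size=2
3. dequeue(): size=1
4. dequeue(): size=0
5. dequeue(): empty, no-op, size=0
6. enqueue(16): size=1
7. enqueue(51): size=2
8. enqueue(37): size=3
9. dequeue(): size=2
10. enqueue(97): size=3
11. enqueue(10): size=4
12. enqueue(42): size=5
13. dequeue(): size=4
14. enqueue(37): size=5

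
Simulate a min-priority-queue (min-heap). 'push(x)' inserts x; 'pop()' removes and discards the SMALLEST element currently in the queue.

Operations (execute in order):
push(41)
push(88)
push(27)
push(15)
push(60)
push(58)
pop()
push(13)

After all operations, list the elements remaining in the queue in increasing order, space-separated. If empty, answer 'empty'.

push(41): heap contents = [41]
push(88): heap contents = [41, 88]
push(27): heap contents = [27, 41, 88]
push(15): heap contents = [15, 27, 41, 88]
push(60): heap contents = [15, 27, 41, 60, 88]
push(58): heap contents = [15, 27, 41, 58, 60, 88]
pop() → 15: heap contents = [27, 41, 58, 60, 88]
push(13): heap contents = [13, 27, 41, 58, 60, 88]

Answer: 13 27 41 58 60 88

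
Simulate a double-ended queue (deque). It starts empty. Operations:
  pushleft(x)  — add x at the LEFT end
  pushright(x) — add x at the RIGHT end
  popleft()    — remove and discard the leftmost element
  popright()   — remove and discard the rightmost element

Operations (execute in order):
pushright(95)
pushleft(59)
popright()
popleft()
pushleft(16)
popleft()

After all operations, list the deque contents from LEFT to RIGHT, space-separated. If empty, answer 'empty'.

pushright(95): [95]
pushleft(59): [59, 95]
popright(): [59]
popleft(): []
pushleft(16): [16]
popleft(): []

Answer: empty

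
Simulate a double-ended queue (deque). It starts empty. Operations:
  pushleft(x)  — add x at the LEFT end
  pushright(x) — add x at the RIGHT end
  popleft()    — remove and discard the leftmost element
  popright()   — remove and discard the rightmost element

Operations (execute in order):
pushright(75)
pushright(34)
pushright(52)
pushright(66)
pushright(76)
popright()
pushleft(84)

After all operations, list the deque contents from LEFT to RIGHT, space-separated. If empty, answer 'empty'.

Answer: 84 75 34 52 66

Derivation:
pushright(75): [75]
pushright(34): [75, 34]
pushright(52): [75, 34, 52]
pushright(66): [75, 34, 52, 66]
pushright(76): [75, 34, 52, 66, 76]
popright(): [75, 34, 52, 66]
pushleft(84): [84, 75, 34, 52, 66]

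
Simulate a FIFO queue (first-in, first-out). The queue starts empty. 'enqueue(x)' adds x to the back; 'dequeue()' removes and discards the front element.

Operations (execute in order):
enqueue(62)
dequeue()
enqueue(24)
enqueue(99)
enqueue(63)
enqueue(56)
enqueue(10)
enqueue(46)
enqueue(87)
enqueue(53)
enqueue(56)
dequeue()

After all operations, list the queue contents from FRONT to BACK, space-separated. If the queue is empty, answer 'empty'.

enqueue(62): [62]
dequeue(): []
enqueue(24): [24]
enqueue(99): [24, 99]
enqueue(63): [24, 99, 63]
enqueue(56): [24, 99, 63, 56]
enqueue(10): [24, 99, 63, 56, 10]
enqueue(46): [24, 99, 63, 56, 10, 46]
enqueue(87): [24, 99, 63, 56, 10, 46, 87]
enqueue(53): [24, 99, 63, 56, 10, 46, 87, 53]
enqueue(56): [24, 99, 63, 56, 10, 46, 87, 53, 56]
dequeue(): [99, 63, 56, 10, 46, 87, 53, 56]

Answer: 99 63 56 10 46 87 53 56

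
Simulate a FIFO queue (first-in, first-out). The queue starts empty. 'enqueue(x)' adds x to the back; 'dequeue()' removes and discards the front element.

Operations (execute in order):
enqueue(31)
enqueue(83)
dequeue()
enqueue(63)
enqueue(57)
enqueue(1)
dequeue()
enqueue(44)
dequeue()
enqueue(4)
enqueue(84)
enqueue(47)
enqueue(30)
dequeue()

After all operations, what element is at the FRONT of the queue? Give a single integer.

Answer: 1

Derivation:
enqueue(31): queue = [31]
enqueue(83): queue = [31, 83]
dequeue(): queue = [83]
enqueue(63): queue = [83, 63]
enqueue(57): queue = [83, 63, 57]
enqueue(1): queue = [83, 63, 57, 1]
dequeue(): queue = [63, 57, 1]
enqueue(44): queue = [63, 57, 1, 44]
dequeue(): queue = [57, 1, 44]
enqueue(4): queue = [57, 1, 44, 4]
enqueue(84): queue = [57, 1, 44, 4, 84]
enqueue(47): queue = [57, 1, 44, 4, 84, 47]
enqueue(30): queue = [57, 1, 44, 4, 84, 47, 30]
dequeue(): queue = [1, 44, 4, 84, 47, 30]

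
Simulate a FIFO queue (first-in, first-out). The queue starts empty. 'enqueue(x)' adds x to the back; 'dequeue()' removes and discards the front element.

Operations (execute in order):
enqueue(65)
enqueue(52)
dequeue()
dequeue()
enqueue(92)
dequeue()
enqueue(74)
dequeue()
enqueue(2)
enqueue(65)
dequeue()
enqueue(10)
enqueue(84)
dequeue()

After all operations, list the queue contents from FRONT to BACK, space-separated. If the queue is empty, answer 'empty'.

enqueue(65): [65]
enqueue(52): [65, 52]
dequeue(): [52]
dequeue(): []
enqueue(92): [92]
dequeue(): []
enqueue(74): [74]
dequeue(): []
enqueue(2): [2]
enqueue(65): [2, 65]
dequeue(): [65]
enqueue(10): [65, 10]
enqueue(84): [65, 10, 84]
dequeue(): [10, 84]

Answer: 10 84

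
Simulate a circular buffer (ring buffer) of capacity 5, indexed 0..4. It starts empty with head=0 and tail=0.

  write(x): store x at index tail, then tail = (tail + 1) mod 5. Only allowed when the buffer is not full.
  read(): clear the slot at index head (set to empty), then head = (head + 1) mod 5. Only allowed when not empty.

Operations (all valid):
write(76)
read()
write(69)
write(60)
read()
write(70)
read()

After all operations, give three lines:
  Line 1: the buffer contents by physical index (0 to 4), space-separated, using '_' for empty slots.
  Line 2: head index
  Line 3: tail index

Answer: _ _ _ 70 _
3
4

Derivation:
write(76): buf=[76 _ _ _ _], head=0, tail=1, size=1
read(): buf=[_ _ _ _ _], head=1, tail=1, size=0
write(69): buf=[_ 69 _ _ _], head=1, tail=2, size=1
write(60): buf=[_ 69 60 _ _], head=1, tail=3, size=2
read(): buf=[_ _ 60 _ _], head=2, tail=3, size=1
write(70): buf=[_ _ 60 70 _], head=2, tail=4, size=2
read(): buf=[_ _ _ 70 _], head=3, tail=4, size=1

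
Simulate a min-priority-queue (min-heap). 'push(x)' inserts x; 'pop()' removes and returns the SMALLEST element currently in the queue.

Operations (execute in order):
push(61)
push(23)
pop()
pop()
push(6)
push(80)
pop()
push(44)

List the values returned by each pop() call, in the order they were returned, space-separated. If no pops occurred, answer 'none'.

Answer: 23 61 6

Derivation:
push(61): heap contents = [61]
push(23): heap contents = [23, 61]
pop() → 23: heap contents = [61]
pop() → 61: heap contents = []
push(6): heap contents = [6]
push(80): heap contents = [6, 80]
pop() → 6: heap contents = [80]
push(44): heap contents = [44, 80]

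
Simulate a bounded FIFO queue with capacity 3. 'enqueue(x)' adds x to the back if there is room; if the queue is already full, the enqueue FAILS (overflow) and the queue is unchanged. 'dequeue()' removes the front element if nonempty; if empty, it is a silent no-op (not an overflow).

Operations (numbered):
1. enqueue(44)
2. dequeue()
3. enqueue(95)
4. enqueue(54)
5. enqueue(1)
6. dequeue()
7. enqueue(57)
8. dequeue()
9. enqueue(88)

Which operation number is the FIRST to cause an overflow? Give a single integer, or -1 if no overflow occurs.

Answer: -1

Derivation:
1. enqueue(44): size=1
2. dequeue(): size=0
3. enqueue(95): size=1
4. enqueue(54): size=2
5. enqueue(1): size=3
6. dequeue(): size=2
7. enqueue(57): size=3
8. dequeue(): size=2
9. enqueue(88): size=3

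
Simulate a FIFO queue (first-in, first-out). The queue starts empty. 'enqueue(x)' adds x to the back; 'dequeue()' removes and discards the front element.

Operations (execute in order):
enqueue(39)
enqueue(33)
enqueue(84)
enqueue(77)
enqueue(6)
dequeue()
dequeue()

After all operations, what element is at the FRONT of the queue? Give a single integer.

enqueue(39): queue = [39]
enqueue(33): queue = [39, 33]
enqueue(84): queue = [39, 33, 84]
enqueue(77): queue = [39, 33, 84, 77]
enqueue(6): queue = [39, 33, 84, 77, 6]
dequeue(): queue = [33, 84, 77, 6]
dequeue(): queue = [84, 77, 6]

Answer: 84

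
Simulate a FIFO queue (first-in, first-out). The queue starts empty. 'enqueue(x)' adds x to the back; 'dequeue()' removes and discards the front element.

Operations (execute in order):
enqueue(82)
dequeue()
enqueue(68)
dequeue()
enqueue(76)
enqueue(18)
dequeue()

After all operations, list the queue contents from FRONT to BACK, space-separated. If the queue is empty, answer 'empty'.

Answer: 18

Derivation:
enqueue(82): [82]
dequeue(): []
enqueue(68): [68]
dequeue(): []
enqueue(76): [76]
enqueue(18): [76, 18]
dequeue(): [18]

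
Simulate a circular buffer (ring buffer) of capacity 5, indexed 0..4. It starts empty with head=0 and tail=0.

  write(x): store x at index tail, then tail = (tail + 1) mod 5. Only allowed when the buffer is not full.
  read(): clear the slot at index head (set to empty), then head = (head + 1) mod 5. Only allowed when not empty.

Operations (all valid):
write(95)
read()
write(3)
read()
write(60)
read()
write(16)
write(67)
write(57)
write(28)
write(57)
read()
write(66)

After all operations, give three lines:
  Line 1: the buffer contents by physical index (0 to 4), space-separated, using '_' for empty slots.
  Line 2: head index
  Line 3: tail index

write(95): buf=[95 _ _ _ _], head=0, tail=1, size=1
read(): buf=[_ _ _ _ _], head=1, tail=1, size=0
write(3): buf=[_ 3 _ _ _], head=1, tail=2, size=1
read(): buf=[_ _ _ _ _], head=2, tail=2, size=0
write(60): buf=[_ _ 60 _ _], head=2, tail=3, size=1
read(): buf=[_ _ _ _ _], head=3, tail=3, size=0
write(16): buf=[_ _ _ 16 _], head=3, tail=4, size=1
write(67): buf=[_ _ _ 16 67], head=3, tail=0, size=2
write(57): buf=[57 _ _ 16 67], head=3, tail=1, size=3
write(28): buf=[57 28 _ 16 67], head=3, tail=2, size=4
write(57): buf=[57 28 57 16 67], head=3, tail=3, size=5
read(): buf=[57 28 57 _ 67], head=4, tail=3, size=4
write(66): buf=[57 28 57 66 67], head=4, tail=4, size=5

Answer: 57 28 57 66 67
4
4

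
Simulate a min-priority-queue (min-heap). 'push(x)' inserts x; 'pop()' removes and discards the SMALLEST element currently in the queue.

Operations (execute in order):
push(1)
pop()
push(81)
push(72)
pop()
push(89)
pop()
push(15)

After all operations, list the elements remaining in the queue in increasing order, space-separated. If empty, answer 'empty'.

push(1): heap contents = [1]
pop() → 1: heap contents = []
push(81): heap contents = [81]
push(72): heap contents = [72, 81]
pop() → 72: heap contents = [81]
push(89): heap contents = [81, 89]
pop() → 81: heap contents = [89]
push(15): heap contents = [15, 89]

Answer: 15 89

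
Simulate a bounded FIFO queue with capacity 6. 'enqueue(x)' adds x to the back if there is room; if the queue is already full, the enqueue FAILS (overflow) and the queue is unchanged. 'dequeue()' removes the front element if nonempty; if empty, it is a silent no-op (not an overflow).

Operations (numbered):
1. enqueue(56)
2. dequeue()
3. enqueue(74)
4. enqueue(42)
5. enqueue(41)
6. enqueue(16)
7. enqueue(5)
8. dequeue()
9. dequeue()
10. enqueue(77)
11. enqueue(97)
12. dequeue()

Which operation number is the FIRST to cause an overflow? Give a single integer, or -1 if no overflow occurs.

Answer: -1

Derivation:
1. enqueue(56): size=1
2. dequeue(): size=0
3. enqueue(74): size=1
4. enqueue(42): size=2
5. enqueue(41): size=3
6. enqueue(16): size=4
7. enqueue(5): size=5
8. dequeue(): size=4
9. dequeue(): size=3
10. enqueue(77): size=4
11. enqueue(97): size=5
12. dequeue(): size=4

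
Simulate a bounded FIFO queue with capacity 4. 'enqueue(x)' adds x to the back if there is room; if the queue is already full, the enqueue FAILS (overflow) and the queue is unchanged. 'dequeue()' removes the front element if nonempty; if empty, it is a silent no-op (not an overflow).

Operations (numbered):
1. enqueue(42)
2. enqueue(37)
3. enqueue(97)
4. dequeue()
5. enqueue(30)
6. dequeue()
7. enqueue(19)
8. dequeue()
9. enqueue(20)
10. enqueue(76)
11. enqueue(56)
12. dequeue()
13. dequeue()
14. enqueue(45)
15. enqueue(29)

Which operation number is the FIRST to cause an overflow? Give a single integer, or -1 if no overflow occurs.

1. enqueue(42): size=1
2. enqueue(37): size=2
3. enqueue(97): size=3
4. dequeue(): size=2
5. enqueue(30): size=3
6. dequeue(): size=2
7. enqueue(19): size=3
8. dequeue(): size=2
9. enqueue(20): size=3
10. enqueue(76): size=4
11. enqueue(56): size=4=cap → OVERFLOW (fail)
12. dequeue(): size=3
13. dequeue(): size=2
14. enqueue(45): size=3
15. enqueue(29): size=4

Answer: 11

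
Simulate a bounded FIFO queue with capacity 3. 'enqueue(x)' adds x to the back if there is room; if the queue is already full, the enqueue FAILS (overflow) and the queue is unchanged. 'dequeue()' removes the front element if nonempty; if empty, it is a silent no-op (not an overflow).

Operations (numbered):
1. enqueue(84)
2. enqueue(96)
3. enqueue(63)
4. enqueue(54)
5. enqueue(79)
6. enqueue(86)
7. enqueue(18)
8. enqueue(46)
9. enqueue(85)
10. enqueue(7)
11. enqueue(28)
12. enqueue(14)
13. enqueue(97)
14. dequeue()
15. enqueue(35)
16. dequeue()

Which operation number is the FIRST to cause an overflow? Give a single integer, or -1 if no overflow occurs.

Answer: 4

Derivation:
1. enqueue(84): size=1
2. enqueue(96): size=2
3. enqueue(63): size=3
4. enqueue(54): size=3=cap → OVERFLOW (fail)
5. enqueue(79): size=3=cap → OVERFLOW (fail)
6. enqueue(86): size=3=cap → OVERFLOW (fail)
7. enqueue(18): size=3=cap → OVERFLOW (fail)
8. enqueue(46): size=3=cap → OVERFLOW (fail)
9. enqueue(85): size=3=cap → OVERFLOW (fail)
10. enqueue(7): size=3=cap → OVERFLOW (fail)
11. enqueue(28): size=3=cap → OVERFLOW (fail)
12. enqueue(14): size=3=cap → OVERFLOW (fail)
13. enqueue(97): size=3=cap → OVERFLOW (fail)
14. dequeue(): size=2
15. enqueue(35): size=3
16. dequeue(): size=2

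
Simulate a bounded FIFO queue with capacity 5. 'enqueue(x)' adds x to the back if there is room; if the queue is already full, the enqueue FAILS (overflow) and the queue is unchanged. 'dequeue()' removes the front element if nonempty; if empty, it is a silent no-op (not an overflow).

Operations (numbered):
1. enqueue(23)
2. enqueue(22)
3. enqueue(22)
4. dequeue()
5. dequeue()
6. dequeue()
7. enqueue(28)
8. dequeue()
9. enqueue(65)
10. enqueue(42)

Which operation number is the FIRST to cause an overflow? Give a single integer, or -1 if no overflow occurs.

Answer: -1

Derivation:
1. enqueue(23): size=1
2. enqueue(22): size=2
3. enqueue(22): size=3
4. dequeue(): size=2
5. dequeue(): size=1
6. dequeue(): size=0
7. enqueue(28): size=1
8. dequeue(): size=0
9. enqueue(65): size=1
10. enqueue(42): size=2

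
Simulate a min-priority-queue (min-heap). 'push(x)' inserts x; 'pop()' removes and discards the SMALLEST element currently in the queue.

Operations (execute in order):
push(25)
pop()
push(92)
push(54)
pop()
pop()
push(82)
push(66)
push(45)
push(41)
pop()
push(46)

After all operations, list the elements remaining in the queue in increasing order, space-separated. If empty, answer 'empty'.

Answer: 45 46 66 82

Derivation:
push(25): heap contents = [25]
pop() → 25: heap contents = []
push(92): heap contents = [92]
push(54): heap contents = [54, 92]
pop() → 54: heap contents = [92]
pop() → 92: heap contents = []
push(82): heap contents = [82]
push(66): heap contents = [66, 82]
push(45): heap contents = [45, 66, 82]
push(41): heap contents = [41, 45, 66, 82]
pop() → 41: heap contents = [45, 66, 82]
push(46): heap contents = [45, 46, 66, 82]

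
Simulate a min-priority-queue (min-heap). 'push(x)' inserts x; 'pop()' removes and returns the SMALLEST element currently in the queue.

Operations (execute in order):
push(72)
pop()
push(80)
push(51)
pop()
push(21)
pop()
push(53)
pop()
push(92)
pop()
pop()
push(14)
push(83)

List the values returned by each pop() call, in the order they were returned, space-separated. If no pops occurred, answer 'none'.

push(72): heap contents = [72]
pop() → 72: heap contents = []
push(80): heap contents = [80]
push(51): heap contents = [51, 80]
pop() → 51: heap contents = [80]
push(21): heap contents = [21, 80]
pop() → 21: heap contents = [80]
push(53): heap contents = [53, 80]
pop() → 53: heap contents = [80]
push(92): heap contents = [80, 92]
pop() → 80: heap contents = [92]
pop() → 92: heap contents = []
push(14): heap contents = [14]
push(83): heap contents = [14, 83]

Answer: 72 51 21 53 80 92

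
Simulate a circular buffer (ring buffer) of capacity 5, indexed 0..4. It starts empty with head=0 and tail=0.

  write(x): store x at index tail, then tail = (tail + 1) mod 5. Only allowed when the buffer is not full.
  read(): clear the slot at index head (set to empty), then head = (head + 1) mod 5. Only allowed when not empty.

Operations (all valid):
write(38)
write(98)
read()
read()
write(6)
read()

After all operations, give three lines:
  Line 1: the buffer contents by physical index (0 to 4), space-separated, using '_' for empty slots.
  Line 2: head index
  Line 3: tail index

Answer: _ _ _ _ _
3
3

Derivation:
write(38): buf=[38 _ _ _ _], head=0, tail=1, size=1
write(98): buf=[38 98 _ _ _], head=0, tail=2, size=2
read(): buf=[_ 98 _ _ _], head=1, tail=2, size=1
read(): buf=[_ _ _ _ _], head=2, tail=2, size=0
write(6): buf=[_ _ 6 _ _], head=2, tail=3, size=1
read(): buf=[_ _ _ _ _], head=3, tail=3, size=0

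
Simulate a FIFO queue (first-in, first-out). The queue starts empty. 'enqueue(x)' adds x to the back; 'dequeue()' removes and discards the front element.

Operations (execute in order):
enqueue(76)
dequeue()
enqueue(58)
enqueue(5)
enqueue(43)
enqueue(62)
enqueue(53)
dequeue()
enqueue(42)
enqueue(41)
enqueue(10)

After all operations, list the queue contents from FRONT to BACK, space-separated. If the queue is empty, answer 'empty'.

Answer: 5 43 62 53 42 41 10

Derivation:
enqueue(76): [76]
dequeue(): []
enqueue(58): [58]
enqueue(5): [58, 5]
enqueue(43): [58, 5, 43]
enqueue(62): [58, 5, 43, 62]
enqueue(53): [58, 5, 43, 62, 53]
dequeue(): [5, 43, 62, 53]
enqueue(42): [5, 43, 62, 53, 42]
enqueue(41): [5, 43, 62, 53, 42, 41]
enqueue(10): [5, 43, 62, 53, 42, 41, 10]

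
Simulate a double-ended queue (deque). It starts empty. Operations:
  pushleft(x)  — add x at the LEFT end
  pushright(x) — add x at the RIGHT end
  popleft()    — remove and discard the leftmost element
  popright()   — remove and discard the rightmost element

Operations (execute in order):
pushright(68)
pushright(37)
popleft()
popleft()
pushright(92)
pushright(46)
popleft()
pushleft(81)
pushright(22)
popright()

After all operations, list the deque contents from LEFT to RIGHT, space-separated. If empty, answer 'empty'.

pushright(68): [68]
pushright(37): [68, 37]
popleft(): [37]
popleft(): []
pushright(92): [92]
pushright(46): [92, 46]
popleft(): [46]
pushleft(81): [81, 46]
pushright(22): [81, 46, 22]
popright(): [81, 46]

Answer: 81 46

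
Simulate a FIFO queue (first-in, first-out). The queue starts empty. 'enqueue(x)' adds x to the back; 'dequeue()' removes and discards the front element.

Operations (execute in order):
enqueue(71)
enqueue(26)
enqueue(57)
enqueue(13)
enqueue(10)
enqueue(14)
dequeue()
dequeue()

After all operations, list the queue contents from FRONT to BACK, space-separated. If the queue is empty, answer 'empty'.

enqueue(71): [71]
enqueue(26): [71, 26]
enqueue(57): [71, 26, 57]
enqueue(13): [71, 26, 57, 13]
enqueue(10): [71, 26, 57, 13, 10]
enqueue(14): [71, 26, 57, 13, 10, 14]
dequeue(): [26, 57, 13, 10, 14]
dequeue(): [57, 13, 10, 14]

Answer: 57 13 10 14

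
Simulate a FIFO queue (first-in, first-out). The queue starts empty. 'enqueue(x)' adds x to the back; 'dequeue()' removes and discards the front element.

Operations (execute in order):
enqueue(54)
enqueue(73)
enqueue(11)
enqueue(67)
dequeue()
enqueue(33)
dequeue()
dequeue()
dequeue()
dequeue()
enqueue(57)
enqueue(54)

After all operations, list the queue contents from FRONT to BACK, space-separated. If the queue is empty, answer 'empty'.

enqueue(54): [54]
enqueue(73): [54, 73]
enqueue(11): [54, 73, 11]
enqueue(67): [54, 73, 11, 67]
dequeue(): [73, 11, 67]
enqueue(33): [73, 11, 67, 33]
dequeue(): [11, 67, 33]
dequeue(): [67, 33]
dequeue(): [33]
dequeue(): []
enqueue(57): [57]
enqueue(54): [57, 54]

Answer: 57 54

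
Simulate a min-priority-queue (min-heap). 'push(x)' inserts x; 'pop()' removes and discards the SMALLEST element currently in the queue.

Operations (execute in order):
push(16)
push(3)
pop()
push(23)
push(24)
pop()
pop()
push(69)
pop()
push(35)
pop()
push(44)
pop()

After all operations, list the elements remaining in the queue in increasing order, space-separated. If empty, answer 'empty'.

push(16): heap contents = [16]
push(3): heap contents = [3, 16]
pop() → 3: heap contents = [16]
push(23): heap contents = [16, 23]
push(24): heap contents = [16, 23, 24]
pop() → 16: heap contents = [23, 24]
pop() → 23: heap contents = [24]
push(69): heap contents = [24, 69]
pop() → 24: heap contents = [69]
push(35): heap contents = [35, 69]
pop() → 35: heap contents = [69]
push(44): heap contents = [44, 69]
pop() → 44: heap contents = [69]

Answer: 69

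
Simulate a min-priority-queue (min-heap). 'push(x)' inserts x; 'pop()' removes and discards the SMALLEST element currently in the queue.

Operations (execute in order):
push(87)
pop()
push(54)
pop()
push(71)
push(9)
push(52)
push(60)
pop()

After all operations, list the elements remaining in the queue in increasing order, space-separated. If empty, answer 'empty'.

Answer: 52 60 71

Derivation:
push(87): heap contents = [87]
pop() → 87: heap contents = []
push(54): heap contents = [54]
pop() → 54: heap contents = []
push(71): heap contents = [71]
push(9): heap contents = [9, 71]
push(52): heap contents = [9, 52, 71]
push(60): heap contents = [9, 52, 60, 71]
pop() → 9: heap contents = [52, 60, 71]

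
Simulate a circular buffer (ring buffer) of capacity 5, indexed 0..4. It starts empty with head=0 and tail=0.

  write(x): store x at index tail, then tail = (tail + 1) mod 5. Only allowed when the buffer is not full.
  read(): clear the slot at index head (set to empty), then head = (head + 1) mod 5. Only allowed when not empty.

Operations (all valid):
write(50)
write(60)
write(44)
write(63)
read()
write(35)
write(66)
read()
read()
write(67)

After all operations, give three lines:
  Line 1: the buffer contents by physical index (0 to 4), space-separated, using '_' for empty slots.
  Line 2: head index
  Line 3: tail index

Answer: 66 67 _ 63 35
3
2

Derivation:
write(50): buf=[50 _ _ _ _], head=0, tail=1, size=1
write(60): buf=[50 60 _ _ _], head=0, tail=2, size=2
write(44): buf=[50 60 44 _ _], head=0, tail=3, size=3
write(63): buf=[50 60 44 63 _], head=0, tail=4, size=4
read(): buf=[_ 60 44 63 _], head=1, tail=4, size=3
write(35): buf=[_ 60 44 63 35], head=1, tail=0, size=4
write(66): buf=[66 60 44 63 35], head=1, tail=1, size=5
read(): buf=[66 _ 44 63 35], head=2, tail=1, size=4
read(): buf=[66 _ _ 63 35], head=3, tail=1, size=3
write(67): buf=[66 67 _ 63 35], head=3, tail=2, size=4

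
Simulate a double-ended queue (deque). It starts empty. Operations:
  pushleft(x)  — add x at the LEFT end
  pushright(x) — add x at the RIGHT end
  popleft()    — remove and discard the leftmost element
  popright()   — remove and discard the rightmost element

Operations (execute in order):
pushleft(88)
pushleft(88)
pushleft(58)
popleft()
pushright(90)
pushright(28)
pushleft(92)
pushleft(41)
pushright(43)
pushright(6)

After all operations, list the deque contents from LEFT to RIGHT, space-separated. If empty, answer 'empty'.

pushleft(88): [88]
pushleft(88): [88, 88]
pushleft(58): [58, 88, 88]
popleft(): [88, 88]
pushright(90): [88, 88, 90]
pushright(28): [88, 88, 90, 28]
pushleft(92): [92, 88, 88, 90, 28]
pushleft(41): [41, 92, 88, 88, 90, 28]
pushright(43): [41, 92, 88, 88, 90, 28, 43]
pushright(6): [41, 92, 88, 88, 90, 28, 43, 6]

Answer: 41 92 88 88 90 28 43 6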